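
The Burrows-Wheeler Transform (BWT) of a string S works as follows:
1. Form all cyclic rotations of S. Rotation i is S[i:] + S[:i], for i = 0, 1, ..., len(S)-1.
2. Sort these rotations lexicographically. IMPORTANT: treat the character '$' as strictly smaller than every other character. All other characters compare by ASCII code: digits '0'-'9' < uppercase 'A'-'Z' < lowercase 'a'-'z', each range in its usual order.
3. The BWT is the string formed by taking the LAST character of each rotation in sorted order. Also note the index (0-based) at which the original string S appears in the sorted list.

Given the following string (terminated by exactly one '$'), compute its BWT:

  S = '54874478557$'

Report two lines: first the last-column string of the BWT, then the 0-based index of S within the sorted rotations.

Answer: 7745$8558474
4

Derivation:
All 12 rotations (rotation i = S[i:]+S[:i]):
  rot[0] = 54874478557$
  rot[1] = 4874478557$5
  rot[2] = 874478557$54
  rot[3] = 74478557$548
  rot[4] = 4478557$5487
  rot[5] = 478557$54874
  rot[6] = 78557$548744
  rot[7] = 8557$5487447
  rot[8] = 557$54874478
  rot[9] = 57$548744785
  rot[10] = 7$5487447855
  rot[11] = $54874478557
Sorted (with $ < everything):
  sorted[0] = $54874478557  (last char: '7')
  sorted[1] = 4478557$5487  (last char: '7')
  sorted[2] = 478557$54874  (last char: '4')
  sorted[3] = 4874478557$5  (last char: '5')
  sorted[4] = 54874478557$  (last char: '$')
  sorted[5] = 557$54874478  (last char: '8')
  sorted[6] = 57$548744785  (last char: '5')
  sorted[7] = 7$5487447855  (last char: '5')
  sorted[8] = 74478557$548  (last char: '8')
  sorted[9] = 78557$548744  (last char: '4')
  sorted[10] = 8557$5487447  (last char: '7')
  sorted[11] = 874478557$54  (last char: '4')
Last column: 7745$8558474
Original string S is at sorted index 4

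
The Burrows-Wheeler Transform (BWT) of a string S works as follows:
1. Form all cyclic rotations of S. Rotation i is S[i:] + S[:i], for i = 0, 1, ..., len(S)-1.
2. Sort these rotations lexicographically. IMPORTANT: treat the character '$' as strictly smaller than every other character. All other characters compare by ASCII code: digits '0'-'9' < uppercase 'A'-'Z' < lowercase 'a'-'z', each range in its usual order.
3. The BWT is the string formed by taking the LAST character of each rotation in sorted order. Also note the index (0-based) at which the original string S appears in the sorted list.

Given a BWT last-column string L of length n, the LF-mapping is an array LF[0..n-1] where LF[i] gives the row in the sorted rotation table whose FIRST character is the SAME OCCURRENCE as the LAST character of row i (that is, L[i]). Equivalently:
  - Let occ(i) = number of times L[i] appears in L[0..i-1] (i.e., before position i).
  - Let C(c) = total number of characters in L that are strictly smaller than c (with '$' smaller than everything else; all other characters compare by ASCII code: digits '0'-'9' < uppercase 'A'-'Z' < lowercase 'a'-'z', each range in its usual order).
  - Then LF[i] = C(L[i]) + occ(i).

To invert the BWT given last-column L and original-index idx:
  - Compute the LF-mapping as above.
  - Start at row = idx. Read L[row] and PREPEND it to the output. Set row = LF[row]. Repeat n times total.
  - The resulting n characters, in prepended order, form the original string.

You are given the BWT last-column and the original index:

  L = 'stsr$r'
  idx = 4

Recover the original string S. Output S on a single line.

Answer: srtrs$

Derivation:
LF mapping: 3 5 4 1 0 2
Walk LF starting at row 4, prepending L[row]:
  step 1: row=4, L[4]='$', prepend. Next row=LF[4]=0
  step 2: row=0, L[0]='s', prepend. Next row=LF[0]=3
  step 3: row=3, L[3]='r', prepend. Next row=LF[3]=1
  step 4: row=1, L[1]='t', prepend. Next row=LF[1]=5
  step 5: row=5, L[5]='r', prepend. Next row=LF[5]=2
  step 6: row=2, L[2]='s', prepend. Next row=LF[2]=4
Reversed output: srtrs$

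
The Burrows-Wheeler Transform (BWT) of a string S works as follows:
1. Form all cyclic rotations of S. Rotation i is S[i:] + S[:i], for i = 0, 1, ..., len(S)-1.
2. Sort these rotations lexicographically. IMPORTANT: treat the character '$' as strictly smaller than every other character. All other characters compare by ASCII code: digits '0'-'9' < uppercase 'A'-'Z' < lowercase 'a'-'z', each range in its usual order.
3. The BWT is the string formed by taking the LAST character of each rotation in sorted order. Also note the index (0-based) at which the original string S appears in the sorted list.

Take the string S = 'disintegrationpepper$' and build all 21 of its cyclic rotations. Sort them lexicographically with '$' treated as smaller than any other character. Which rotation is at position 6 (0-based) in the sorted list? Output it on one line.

Answer: grationpepper$disinte

Derivation:
All 21 rotations (rotation i = S[i:]+S[:i]):
  rot[0] = disintegrationpepper$
  rot[1] = isintegrationpepper$d
  rot[2] = sintegrationpepper$di
  rot[3] = integrationpepper$dis
  rot[4] = ntegrationpepper$disi
  rot[5] = tegrationpepper$disin
  rot[6] = egrationpepper$disint
  rot[7] = grationpepper$disinte
  rot[8] = rationpepper$disinteg
  rot[9] = ationpepper$disintegr
  rot[10] = tionpepper$disintegra
  rot[11] = ionpepper$disintegrat
  rot[12] = onpepper$disintegrati
  rot[13] = npepper$disintegratio
  rot[14] = pepper$disintegration
  rot[15] = epper$disintegrationp
  rot[16] = pper$disintegrationpe
  rot[17] = per$disintegrationpep
  rot[18] = er$disintegrationpepp
  rot[19] = r$disintegrationpeppe
  rot[20] = $disintegrationpepper
Sorted (with $ < everything):
  sorted[0] = $disintegrationpepper
  sorted[1] = ationpepper$disintegr
  sorted[2] = disintegrationpepper$
  sorted[3] = egrationpepper$disint
  sorted[4] = epper$disintegrationp
  sorted[5] = er$disintegrationpepp
  sorted[6] = grationpepper$disinte
  sorted[7] = integrationpepper$dis
  sorted[8] = ionpepper$disintegrat
  sorted[9] = isintegrationpepper$d
  sorted[10] = npepper$disintegratio
  sorted[11] = ntegrationpepper$disi
  sorted[12] = onpepper$disintegrati
  sorted[13] = pepper$disintegration
  sorted[14] = per$disintegrationpep
  sorted[15] = pper$disintegrationpe
  sorted[16] = r$disintegrationpeppe
  sorted[17] = rationpepper$disinteg
  sorted[18] = sintegrationpepper$di
  sorted[19] = tegrationpepper$disin
  sorted[20] = tionpepper$disintegra
sorted[6] = grationpepper$disinte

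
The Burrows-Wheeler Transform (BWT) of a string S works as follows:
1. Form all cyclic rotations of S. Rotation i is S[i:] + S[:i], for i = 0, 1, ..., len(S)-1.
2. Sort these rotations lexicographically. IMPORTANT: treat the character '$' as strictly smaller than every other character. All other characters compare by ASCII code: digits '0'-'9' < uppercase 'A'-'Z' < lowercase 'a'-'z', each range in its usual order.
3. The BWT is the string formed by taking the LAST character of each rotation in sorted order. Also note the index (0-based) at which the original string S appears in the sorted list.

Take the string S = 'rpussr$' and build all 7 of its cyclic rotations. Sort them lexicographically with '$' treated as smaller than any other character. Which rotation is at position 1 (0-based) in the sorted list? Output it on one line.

All 7 rotations (rotation i = S[i:]+S[:i]):
  rot[0] = rpussr$
  rot[1] = pussr$r
  rot[2] = ussr$rp
  rot[3] = ssr$rpu
  rot[4] = sr$rpus
  rot[5] = r$rpuss
  rot[6] = $rpussr
Sorted (with $ < everything):
  sorted[0] = $rpussr
  sorted[1] = pussr$r
  sorted[2] = r$rpuss
  sorted[3] = rpussr$
  sorted[4] = sr$rpus
  sorted[5] = ssr$rpu
  sorted[6] = ussr$rp
sorted[1] = pussr$r

Answer: pussr$r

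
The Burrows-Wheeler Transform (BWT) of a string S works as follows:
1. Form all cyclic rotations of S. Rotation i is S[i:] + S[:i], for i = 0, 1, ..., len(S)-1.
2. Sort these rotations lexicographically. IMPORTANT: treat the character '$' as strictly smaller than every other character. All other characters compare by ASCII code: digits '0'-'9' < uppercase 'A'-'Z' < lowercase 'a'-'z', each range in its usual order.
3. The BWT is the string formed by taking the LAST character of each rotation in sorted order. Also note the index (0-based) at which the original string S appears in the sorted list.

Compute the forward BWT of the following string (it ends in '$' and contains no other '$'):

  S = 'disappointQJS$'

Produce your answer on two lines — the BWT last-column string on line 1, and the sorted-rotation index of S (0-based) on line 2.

All 14 rotations (rotation i = S[i:]+S[:i]):
  rot[0] = disappointQJS$
  rot[1] = isappointQJS$d
  rot[2] = sappointQJS$di
  rot[3] = appointQJS$dis
  rot[4] = ppointQJS$disa
  rot[5] = pointQJS$disap
  rot[6] = ointQJS$disapp
  rot[7] = intQJS$disappo
  rot[8] = ntQJS$disappoi
  rot[9] = tQJS$disappoin
  rot[10] = QJS$disappoint
  rot[11] = JS$disappointQ
  rot[12] = S$disappointQJ
  rot[13] = $disappointQJS
Sorted (with $ < everything):
  sorted[0] = $disappointQJS  (last char: 'S')
  sorted[1] = JS$disappointQ  (last char: 'Q')
  sorted[2] = QJS$disappoint  (last char: 't')
  sorted[3] = S$disappointQJ  (last char: 'J')
  sorted[4] = appointQJS$dis  (last char: 's')
  sorted[5] = disappointQJS$  (last char: '$')
  sorted[6] = intQJS$disappo  (last char: 'o')
  sorted[7] = isappointQJS$d  (last char: 'd')
  sorted[8] = ntQJS$disappoi  (last char: 'i')
  sorted[9] = ointQJS$disapp  (last char: 'p')
  sorted[10] = pointQJS$disap  (last char: 'p')
  sorted[11] = ppointQJS$disa  (last char: 'a')
  sorted[12] = sappointQJS$di  (last char: 'i')
  sorted[13] = tQJS$disappoin  (last char: 'n')
Last column: SQtJs$odippain
Original string S is at sorted index 5

Answer: SQtJs$odippain
5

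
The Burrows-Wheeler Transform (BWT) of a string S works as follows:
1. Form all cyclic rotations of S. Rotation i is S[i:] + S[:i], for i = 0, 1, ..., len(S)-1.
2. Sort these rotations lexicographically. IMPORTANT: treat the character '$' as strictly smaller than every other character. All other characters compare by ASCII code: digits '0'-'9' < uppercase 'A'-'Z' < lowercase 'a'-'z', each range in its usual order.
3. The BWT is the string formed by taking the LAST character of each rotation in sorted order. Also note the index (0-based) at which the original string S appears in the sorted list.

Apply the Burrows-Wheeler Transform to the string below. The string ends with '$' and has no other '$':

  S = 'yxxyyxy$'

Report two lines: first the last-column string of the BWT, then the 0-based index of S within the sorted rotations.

All 8 rotations (rotation i = S[i:]+S[:i]):
  rot[0] = yxxyyxy$
  rot[1] = xxyyxy$y
  rot[2] = xyyxy$yx
  rot[3] = yyxy$yxx
  rot[4] = yxy$yxxy
  rot[5] = xy$yxxyy
  rot[6] = y$yxxyyx
  rot[7] = $yxxyyxy
Sorted (with $ < everything):
  sorted[0] = $yxxyyxy  (last char: 'y')
  sorted[1] = xxyyxy$y  (last char: 'y')
  sorted[2] = xy$yxxyy  (last char: 'y')
  sorted[3] = xyyxy$yx  (last char: 'x')
  sorted[4] = y$yxxyyx  (last char: 'x')
  sorted[5] = yxxyyxy$  (last char: '$')
  sorted[6] = yxy$yxxy  (last char: 'y')
  sorted[7] = yyxy$yxx  (last char: 'x')
Last column: yyyxx$yx
Original string S is at sorted index 5

Answer: yyyxx$yx
5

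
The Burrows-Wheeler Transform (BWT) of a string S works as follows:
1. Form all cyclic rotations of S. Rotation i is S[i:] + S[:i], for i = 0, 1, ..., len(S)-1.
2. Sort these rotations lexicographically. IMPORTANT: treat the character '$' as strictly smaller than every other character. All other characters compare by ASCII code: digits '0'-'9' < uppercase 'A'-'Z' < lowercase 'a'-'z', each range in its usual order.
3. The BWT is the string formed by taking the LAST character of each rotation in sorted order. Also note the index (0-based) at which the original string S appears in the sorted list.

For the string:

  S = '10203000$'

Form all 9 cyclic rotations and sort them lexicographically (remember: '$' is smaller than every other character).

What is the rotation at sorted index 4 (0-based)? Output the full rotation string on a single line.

Answer: 0203000$1

Derivation:
All 9 rotations (rotation i = S[i:]+S[:i]):
  rot[0] = 10203000$
  rot[1] = 0203000$1
  rot[2] = 203000$10
  rot[3] = 03000$102
  rot[4] = 3000$1020
  rot[5] = 000$10203
  rot[6] = 00$102030
  rot[7] = 0$1020300
  rot[8] = $10203000
Sorted (with $ < everything):
  sorted[0] = $10203000
  sorted[1] = 0$1020300
  sorted[2] = 00$102030
  sorted[3] = 000$10203
  sorted[4] = 0203000$1
  sorted[5] = 03000$102
  sorted[6] = 10203000$
  sorted[7] = 203000$10
  sorted[8] = 3000$1020
sorted[4] = 0203000$1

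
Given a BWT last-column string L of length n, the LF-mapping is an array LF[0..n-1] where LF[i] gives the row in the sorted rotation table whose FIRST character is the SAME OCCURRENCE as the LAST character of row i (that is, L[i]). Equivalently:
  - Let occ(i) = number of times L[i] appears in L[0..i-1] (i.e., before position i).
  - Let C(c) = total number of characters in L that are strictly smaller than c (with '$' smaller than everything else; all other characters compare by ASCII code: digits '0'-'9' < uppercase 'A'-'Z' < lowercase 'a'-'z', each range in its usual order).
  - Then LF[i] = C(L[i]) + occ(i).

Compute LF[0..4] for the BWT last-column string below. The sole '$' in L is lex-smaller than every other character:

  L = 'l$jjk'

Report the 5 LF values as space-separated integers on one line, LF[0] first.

Answer: 4 0 1 2 3

Derivation:
Char counts: '$':1, 'j':2, 'k':1, 'l':1
C (first-col start): C('$')=0, C('j')=1, C('k')=3, C('l')=4
L[0]='l': occ=0, LF[0]=C('l')+0=4+0=4
L[1]='$': occ=0, LF[1]=C('$')+0=0+0=0
L[2]='j': occ=0, LF[2]=C('j')+0=1+0=1
L[3]='j': occ=1, LF[3]=C('j')+1=1+1=2
L[4]='k': occ=0, LF[4]=C('k')+0=3+0=3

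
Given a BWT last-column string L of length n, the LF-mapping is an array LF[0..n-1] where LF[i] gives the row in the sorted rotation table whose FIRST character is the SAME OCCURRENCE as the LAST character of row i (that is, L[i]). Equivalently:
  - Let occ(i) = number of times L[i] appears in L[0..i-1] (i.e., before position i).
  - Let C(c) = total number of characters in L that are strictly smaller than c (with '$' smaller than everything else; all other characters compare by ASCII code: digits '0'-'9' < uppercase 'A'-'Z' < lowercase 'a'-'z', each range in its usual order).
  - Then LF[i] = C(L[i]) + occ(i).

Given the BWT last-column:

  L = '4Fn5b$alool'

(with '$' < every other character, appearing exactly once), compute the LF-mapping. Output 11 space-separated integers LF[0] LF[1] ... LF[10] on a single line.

Char counts: '$':1, '4':1, '5':1, 'F':1, 'a':1, 'b':1, 'l':2, 'n':1, 'o':2
C (first-col start): C('$')=0, C('4')=1, C('5')=2, C('F')=3, C('a')=4, C('b')=5, C('l')=6, C('n')=8, C('o')=9
L[0]='4': occ=0, LF[0]=C('4')+0=1+0=1
L[1]='F': occ=0, LF[1]=C('F')+0=3+0=3
L[2]='n': occ=0, LF[2]=C('n')+0=8+0=8
L[3]='5': occ=0, LF[3]=C('5')+0=2+0=2
L[4]='b': occ=0, LF[4]=C('b')+0=5+0=5
L[5]='$': occ=0, LF[5]=C('$')+0=0+0=0
L[6]='a': occ=0, LF[6]=C('a')+0=4+0=4
L[7]='l': occ=0, LF[7]=C('l')+0=6+0=6
L[8]='o': occ=0, LF[8]=C('o')+0=9+0=9
L[9]='o': occ=1, LF[9]=C('o')+1=9+1=10
L[10]='l': occ=1, LF[10]=C('l')+1=6+1=7

Answer: 1 3 8 2 5 0 4 6 9 10 7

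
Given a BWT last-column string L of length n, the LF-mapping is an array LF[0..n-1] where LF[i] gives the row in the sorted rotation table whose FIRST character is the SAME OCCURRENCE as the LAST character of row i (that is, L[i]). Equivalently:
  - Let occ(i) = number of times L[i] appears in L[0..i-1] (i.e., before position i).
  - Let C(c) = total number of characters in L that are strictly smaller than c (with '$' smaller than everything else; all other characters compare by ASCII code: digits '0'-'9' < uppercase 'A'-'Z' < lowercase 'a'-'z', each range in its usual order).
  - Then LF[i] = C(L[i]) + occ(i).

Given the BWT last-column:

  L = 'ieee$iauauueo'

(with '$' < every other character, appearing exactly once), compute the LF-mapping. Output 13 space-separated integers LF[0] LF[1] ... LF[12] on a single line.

Char counts: '$':1, 'a':2, 'e':4, 'i':2, 'o':1, 'u':3
C (first-col start): C('$')=0, C('a')=1, C('e')=3, C('i')=7, C('o')=9, C('u')=10
L[0]='i': occ=0, LF[0]=C('i')+0=7+0=7
L[1]='e': occ=0, LF[1]=C('e')+0=3+0=3
L[2]='e': occ=1, LF[2]=C('e')+1=3+1=4
L[3]='e': occ=2, LF[3]=C('e')+2=3+2=5
L[4]='$': occ=0, LF[4]=C('$')+0=0+0=0
L[5]='i': occ=1, LF[5]=C('i')+1=7+1=8
L[6]='a': occ=0, LF[6]=C('a')+0=1+0=1
L[7]='u': occ=0, LF[7]=C('u')+0=10+0=10
L[8]='a': occ=1, LF[8]=C('a')+1=1+1=2
L[9]='u': occ=1, LF[9]=C('u')+1=10+1=11
L[10]='u': occ=2, LF[10]=C('u')+2=10+2=12
L[11]='e': occ=3, LF[11]=C('e')+3=3+3=6
L[12]='o': occ=0, LF[12]=C('o')+0=9+0=9

Answer: 7 3 4 5 0 8 1 10 2 11 12 6 9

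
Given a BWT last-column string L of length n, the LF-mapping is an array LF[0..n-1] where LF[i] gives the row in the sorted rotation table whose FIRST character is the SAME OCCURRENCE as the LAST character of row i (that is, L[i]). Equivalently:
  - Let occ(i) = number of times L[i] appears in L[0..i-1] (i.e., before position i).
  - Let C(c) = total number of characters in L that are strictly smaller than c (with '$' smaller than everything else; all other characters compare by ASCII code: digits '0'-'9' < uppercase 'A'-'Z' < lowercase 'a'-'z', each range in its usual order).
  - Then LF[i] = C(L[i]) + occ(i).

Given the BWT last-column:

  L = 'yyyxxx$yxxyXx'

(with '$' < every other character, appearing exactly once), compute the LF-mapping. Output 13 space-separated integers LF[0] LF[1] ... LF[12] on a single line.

Answer: 8 9 10 2 3 4 0 11 5 6 12 1 7

Derivation:
Char counts: '$':1, 'X':1, 'x':6, 'y':5
C (first-col start): C('$')=0, C('X')=1, C('x')=2, C('y')=8
L[0]='y': occ=0, LF[0]=C('y')+0=8+0=8
L[1]='y': occ=1, LF[1]=C('y')+1=8+1=9
L[2]='y': occ=2, LF[2]=C('y')+2=8+2=10
L[3]='x': occ=0, LF[3]=C('x')+0=2+0=2
L[4]='x': occ=1, LF[4]=C('x')+1=2+1=3
L[5]='x': occ=2, LF[5]=C('x')+2=2+2=4
L[6]='$': occ=0, LF[6]=C('$')+0=0+0=0
L[7]='y': occ=3, LF[7]=C('y')+3=8+3=11
L[8]='x': occ=3, LF[8]=C('x')+3=2+3=5
L[9]='x': occ=4, LF[9]=C('x')+4=2+4=6
L[10]='y': occ=4, LF[10]=C('y')+4=8+4=12
L[11]='X': occ=0, LF[11]=C('X')+0=1+0=1
L[12]='x': occ=5, LF[12]=C('x')+5=2+5=7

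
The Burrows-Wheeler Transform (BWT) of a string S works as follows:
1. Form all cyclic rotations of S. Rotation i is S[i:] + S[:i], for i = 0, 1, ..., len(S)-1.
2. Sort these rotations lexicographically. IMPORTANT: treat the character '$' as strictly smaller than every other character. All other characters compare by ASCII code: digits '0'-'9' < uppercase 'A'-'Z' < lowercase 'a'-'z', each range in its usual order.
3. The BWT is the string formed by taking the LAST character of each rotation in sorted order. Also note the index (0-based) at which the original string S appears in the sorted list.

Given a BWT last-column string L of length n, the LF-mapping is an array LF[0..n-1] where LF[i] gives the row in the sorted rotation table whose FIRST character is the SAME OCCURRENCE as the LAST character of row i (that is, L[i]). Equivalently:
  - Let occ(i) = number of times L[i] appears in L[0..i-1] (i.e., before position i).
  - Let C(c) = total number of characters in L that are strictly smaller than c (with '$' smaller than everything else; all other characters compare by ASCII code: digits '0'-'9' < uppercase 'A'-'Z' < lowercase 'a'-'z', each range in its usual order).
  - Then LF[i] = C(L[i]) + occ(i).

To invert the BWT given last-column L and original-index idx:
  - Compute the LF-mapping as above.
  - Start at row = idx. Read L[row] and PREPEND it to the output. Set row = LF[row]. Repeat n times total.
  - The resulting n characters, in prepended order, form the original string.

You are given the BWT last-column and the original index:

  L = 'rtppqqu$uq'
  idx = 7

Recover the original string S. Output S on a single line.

LF mapping: 6 7 1 2 3 4 8 0 9 5
Walk LF starting at row 7, prepending L[row]:
  step 1: row=7, L[7]='$', prepend. Next row=LF[7]=0
  step 2: row=0, L[0]='r', prepend. Next row=LF[0]=6
  step 3: row=6, L[6]='u', prepend. Next row=LF[6]=8
  step 4: row=8, L[8]='u', prepend. Next row=LF[8]=9
  step 5: row=9, L[9]='q', prepend. Next row=LF[9]=5
  step 6: row=5, L[5]='q', prepend. Next row=LF[5]=4
  step 7: row=4, L[4]='q', prepend. Next row=LF[4]=3
  step 8: row=3, L[3]='p', prepend. Next row=LF[3]=2
  step 9: row=2, L[2]='p', prepend. Next row=LF[2]=1
  step 10: row=1, L[1]='t', prepend. Next row=LF[1]=7
Reversed output: tppqqquur$

Answer: tppqqquur$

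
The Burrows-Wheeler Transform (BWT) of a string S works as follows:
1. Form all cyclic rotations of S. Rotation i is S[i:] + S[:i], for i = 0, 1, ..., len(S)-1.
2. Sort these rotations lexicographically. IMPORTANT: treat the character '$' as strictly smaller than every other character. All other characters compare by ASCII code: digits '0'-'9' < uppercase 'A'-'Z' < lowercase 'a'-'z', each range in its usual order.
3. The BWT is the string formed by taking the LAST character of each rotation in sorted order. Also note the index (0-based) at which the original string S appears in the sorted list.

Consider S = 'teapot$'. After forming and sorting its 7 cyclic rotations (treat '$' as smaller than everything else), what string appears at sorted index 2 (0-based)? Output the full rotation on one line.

All 7 rotations (rotation i = S[i:]+S[:i]):
  rot[0] = teapot$
  rot[1] = eapot$t
  rot[2] = apot$te
  rot[3] = pot$tea
  rot[4] = ot$teap
  rot[5] = t$teapo
  rot[6] = $teapot
Sorted (with $ < everything):
  sorted[0] = $teapot
  sorted[1] = apot$te
  sorted[2] = eapot$t
  sorted[3] = ot$teap
  sorted[4] = pot$tea
  sorted[5] = t$teapo
  sorted[6] = teapot$
sorted[2] = eapot$t

Answer: eapot$t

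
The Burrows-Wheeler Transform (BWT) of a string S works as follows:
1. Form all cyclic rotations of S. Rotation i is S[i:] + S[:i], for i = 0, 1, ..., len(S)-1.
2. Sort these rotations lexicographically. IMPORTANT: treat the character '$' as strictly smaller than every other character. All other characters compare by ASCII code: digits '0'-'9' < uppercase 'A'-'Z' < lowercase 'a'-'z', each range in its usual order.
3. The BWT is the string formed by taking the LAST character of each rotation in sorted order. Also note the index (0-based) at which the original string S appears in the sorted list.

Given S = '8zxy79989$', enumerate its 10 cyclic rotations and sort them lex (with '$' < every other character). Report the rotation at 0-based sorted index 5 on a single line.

Answer: 989$8zxy79

Derivation:
All 10 rotations (rotation i = S[i:]+S[:i]):
  rot[0] = 8zxy79989$
  rot[1] = zxy79989$8
  rot[2] = xy79989$8z
  rot[3] = y79989$8zx
  rot[4] = 79989$8zxy
  rot[5] = 9989$8zxy7
  rot[6] = 989$8zxy79
  rot[7] = 89$8zxy799
  rot[8] = 9$8zxy7998
  rot[9] = $8zxy79989
Sorted (with $ < everything):
  sorted[0] = $8zxy79989
  sorted[1] = 79989$8zxy
  sorted[2] = 89$8zxy799
  sorted[3] = 8zxy79989$
  sorted[4] = 9$8zxy7998
  sorted[5] = 989$8zxy79
  sorted[6] = 9989$8zxy7
  sorted[7] = xy79989$8z
  sorted[8] = y79989$8zx
  sorted[9] = zxy79989$8
sorted[5] = 989$8zxy79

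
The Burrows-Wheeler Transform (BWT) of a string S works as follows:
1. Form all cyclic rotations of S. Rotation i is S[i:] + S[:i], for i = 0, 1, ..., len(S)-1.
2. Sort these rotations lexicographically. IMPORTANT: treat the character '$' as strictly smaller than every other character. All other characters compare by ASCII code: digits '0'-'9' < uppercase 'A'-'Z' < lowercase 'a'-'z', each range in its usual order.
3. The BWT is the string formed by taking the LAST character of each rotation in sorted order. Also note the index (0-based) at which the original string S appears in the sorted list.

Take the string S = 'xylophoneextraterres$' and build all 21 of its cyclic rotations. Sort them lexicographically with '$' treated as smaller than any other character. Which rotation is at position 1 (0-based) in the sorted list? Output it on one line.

All 21 rotations (rotation i = S[i:]+S[:i]):
  rot[0] = xylophoneextraterres$
  rot[1] = ylophoneextraterres$x
  rot[2] = lophoneextraterres$xy
  rot[3] = ophoneextraterres$xyl
  rot[4] = phoneextraterres$xylo
  rot[5] = honeextraterres$xylop
  rot[6] = oneextraterres$xyloph
  rot[7] = neextraterres$xylopho
  rot[8] = eextraterres$xylophon
  rot[9] = extraterres$xylophone
  rot[10] = xtraterres$xylophonee
  rot[11] = traterres$xylophoneex
  rot[12] = raterres$xylophoneext
  rot[13] = aterres$xylophoneextr
  rot[14] = terres$xylophoneextra
  rot[15] = erres$xylophoneextrat
  rot[16] = rres$xylophoneextrate
  rot[17] = res$xylophoneextrater
  rot[18] = es$xylophoneextraterr
  rot[19] = s$xylophoneextraterre
  rot[20] = $xylophoneextraterres
Sorted (with $ < everything):
  sorted[0] = $xylophoneextraterres
  sorted[1] = aterres$xylophoneextr
  sorted[2] = eextraterres$xylophon
  sorted[3] = erres$xylophoneextrat
  sorted[4] = es$xylophoneextraterr
  sorted[5] = extraterres$xylophone
  sorted[6] = honeextraterres$xylop
  sorted[7] = lophoneextraterres$xy
  sorted[8] = neextraterres$xylopho
  sorted[9] = oneextraterres$xyloph
  sorted[10] = ophoneextraterres$xyl
  sorted[11] = phoneextraterres$xylo
  sorted[12] = raterres$xylophoneext
  sorted[13] = res$xylophoneextrater
  sorted[14] = rres$xylophoneextrate
  sorted[15] = s$xylophoneextraterre
  sorted[16] = terres$xylophoneextra
  sorted[17] = traterres$xylophoneex
  sorted[18] = xtraterres$xylophonee
  sorted[19] = xylophoneextraterres$
  sorted[20] = ylophoneextraterres$x
sorted[1] = aterres$xylophoneextr

Answer: aterres$xylophoneextr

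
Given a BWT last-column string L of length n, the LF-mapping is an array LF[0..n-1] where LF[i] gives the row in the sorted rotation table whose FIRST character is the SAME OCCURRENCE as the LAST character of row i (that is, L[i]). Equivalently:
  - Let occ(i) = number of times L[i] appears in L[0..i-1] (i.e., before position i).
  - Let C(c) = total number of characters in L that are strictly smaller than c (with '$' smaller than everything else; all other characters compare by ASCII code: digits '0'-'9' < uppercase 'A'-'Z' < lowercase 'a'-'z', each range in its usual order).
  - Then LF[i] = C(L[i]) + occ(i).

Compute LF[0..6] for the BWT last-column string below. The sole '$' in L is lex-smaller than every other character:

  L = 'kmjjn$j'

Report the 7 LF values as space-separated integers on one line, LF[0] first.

Answer: 4 5 1 2 6 0 3

Derivation:
Char counts: '$':1, 'j':3, 'k':1, 'm':1, 'n':1
C (first-col start): C('$')=0, C('j')=1, C('k')=4, C('m')=5, C('n')=6
L[0]='k': occ=0, LF[0]=C('k')+0=4+0=4
L[1]='m': occ=0, LF[1]=C('m')+0=5+0=5
L[2]='j': occ=0, LF[2]=C('j')+0=1+0=1
L[3]='j': occ=1, LF[3]=C('j')+1=1+1=2
L[4]='n': occ=0, LF[4]=C('n')+0=6+0=6
L[5]='$': occ=0, LF[5]=C('$')+0=0+0=0
L[6]='j': occ=2, LF[6]=C('j')+2=1+2=3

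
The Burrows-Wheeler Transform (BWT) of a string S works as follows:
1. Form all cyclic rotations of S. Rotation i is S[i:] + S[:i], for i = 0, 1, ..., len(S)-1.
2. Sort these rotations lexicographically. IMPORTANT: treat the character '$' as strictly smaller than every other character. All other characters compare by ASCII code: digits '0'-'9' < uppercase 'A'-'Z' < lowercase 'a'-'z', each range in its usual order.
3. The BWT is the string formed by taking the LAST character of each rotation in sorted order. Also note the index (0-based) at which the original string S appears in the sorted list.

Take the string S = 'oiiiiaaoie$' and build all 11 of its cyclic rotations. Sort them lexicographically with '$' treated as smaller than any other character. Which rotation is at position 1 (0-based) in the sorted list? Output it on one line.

Answer: aaoie$oiiii

Derivation:
All 11 rotations (rotation i = S[i:]+S[:i]):
  rot[0] = oiiiiaaoie$
  rot[1] = iiiiaaoie$o
  rot[2] = iiiaaoie$oi
  rot[3] = iiaaoie$oii
  rot[4] = iaaoie$oiii
  rot[5] = aaoie$oiiii
  rot[6] = aoie$oiiiia
  rot[7] = oie$oiiiiaa
  rot[8] = ie$oiiiiaao
  rot[9] = e$oiiiiaaoi
  rot[10] = $oiiiiaaoie
Sorted (with $ < everything):
  sorted[0] = $oiiiiaaoie
  sorted[1] = aaoie$oiiii
  sorted[2] = aoie$oiiiia
  sorted[3] = e$oiiiiaaoi
  sorted[4] = iaaoie$oiii
  sorted[5] = ie$oiiiiaao
  sorted[6] = iiaaoie$oii
  sorted[7] = iiiaaoie$oi
  sorted[8] = iiiiaaoie$o
  sorted[9] = oie$oiiiiaa
  sorted[10] = oiiiiaaoie$
sorted[1] = aaoie$oiiii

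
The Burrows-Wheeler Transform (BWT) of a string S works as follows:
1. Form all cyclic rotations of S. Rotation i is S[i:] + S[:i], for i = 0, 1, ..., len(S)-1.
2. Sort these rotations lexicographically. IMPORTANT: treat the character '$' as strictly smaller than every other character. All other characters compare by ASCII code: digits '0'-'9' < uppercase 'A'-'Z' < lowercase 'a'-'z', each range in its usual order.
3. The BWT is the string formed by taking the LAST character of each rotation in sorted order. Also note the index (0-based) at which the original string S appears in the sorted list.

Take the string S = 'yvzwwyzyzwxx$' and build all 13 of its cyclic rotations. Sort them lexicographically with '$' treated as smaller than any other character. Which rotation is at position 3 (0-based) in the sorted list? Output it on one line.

Answer: wxx$yvzwwyzyz

Derivation:
All 13 rotations (rotation i = S[i:]+S[:i]):
  rot[0] = yvzwwyzyzwxx$
  rot[1] = vzwwyzyzwxx$y
  rot[2] = zwwyzyzwxx$yv
  rot[3] = wwyzyzwxx$yvz
  rot[4] = wyzyzwxx$yvzw
  rot[5] = yzyzwxx$yvzww
  rot[6] = zyzwxx$yvzwwy
  rot[7] = yzwxx$yvzwwyz
  rot[8] = zwxx$yvzwwyzy
  rot[9] = wxx$yvzwwyzyz
  rot[10] = xx$yvzwwyzyzw
  rot[11] = x$yvzwwyzyzwx
  rot[12] = $yvzwwyzyzwxx
Sorted (with $ < everything):
  sorted[0] = $yvzwwyzyzwxx
  sorted[1] = vzwwyzyzwxx$y
  sorted[2] = wwyzyzwxx$yvz
  sorted[3] = wxx$yvzwwyzyz
  sorted[4] = wyzyzwxx$yvzw
  sorted[5] = x$yvzwwyzyzwx
  sorted[6] = xx$yvzwwyzyzw
  sorted[7] = yvzwwyzyzwxx$
  sorted[8] = yzwxx$yvzwwyz
  sorted[9] = yzyzwxx$yvzww
  sorted[10] = zwwyzyzwxx$yv
  sorted[11] = zwxx$yvzwwyzy
  sorted[12] = zyzwxx$yvzwwy
sorted[3] = wxx$yvzwwyzyz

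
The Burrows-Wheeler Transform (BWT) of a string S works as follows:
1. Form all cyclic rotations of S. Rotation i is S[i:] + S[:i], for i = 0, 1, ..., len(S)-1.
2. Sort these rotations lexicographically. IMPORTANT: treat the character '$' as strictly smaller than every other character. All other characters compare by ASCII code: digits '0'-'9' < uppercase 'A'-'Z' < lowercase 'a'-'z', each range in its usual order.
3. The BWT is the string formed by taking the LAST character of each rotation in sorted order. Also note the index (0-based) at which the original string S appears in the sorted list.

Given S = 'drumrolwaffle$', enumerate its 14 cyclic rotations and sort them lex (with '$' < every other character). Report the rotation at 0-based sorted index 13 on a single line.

Answer: waffle$drumrol

Derivation:
All 14 rotations (rotation i = S[i:]+S[:i]):
  rot[0] = drumrolwaffle$
  rot[1] = rumrolwaffle$d
  rot[2] = umrolwaffle$dr
  rot[3] = mrolwaffle$dru
  rot[4] = rolwaffle$drum
  rot[5] = olwaffle$drumr
  rot[6] = lwaffle$drumro
  rot[7] = waffle$drumrol
  rot[8] = affle$drumrolw
  rot[9] = ffle$drumrolwa
  rot[10] = fle$drumrolwaf
  rot[11] = le$drumrolwaff
  rot[12] = e$drumrolwaffl
  rot[13] = $drumrolwaffle
Sorted (with $ < everything):
  sorted[0] = $drumrolwaffle
  sorted[1] = affle$drumrolw
  sorted[2] = drumrolwaffle$
  sorted[3] = e$drumrolwaffl
  sorted[4] = ffle$drumrolwa
  sorted[5] = fle$drumrolwaf
  sorted[6] = le$drumrolwaff
  sorted[7] = lwaffle$drumro
  sorted[8] = mrolwaffle$dru
  sorted[9] = olwaffle$drumr
  sorted[10] = rolwaffle$drum
  sorted[11] = rumrolwaffle$d
  sorted[12] = umrolwaffle$dr
  sorted[13] = waffle$drumrol
sorted[13] = waffle$drumrol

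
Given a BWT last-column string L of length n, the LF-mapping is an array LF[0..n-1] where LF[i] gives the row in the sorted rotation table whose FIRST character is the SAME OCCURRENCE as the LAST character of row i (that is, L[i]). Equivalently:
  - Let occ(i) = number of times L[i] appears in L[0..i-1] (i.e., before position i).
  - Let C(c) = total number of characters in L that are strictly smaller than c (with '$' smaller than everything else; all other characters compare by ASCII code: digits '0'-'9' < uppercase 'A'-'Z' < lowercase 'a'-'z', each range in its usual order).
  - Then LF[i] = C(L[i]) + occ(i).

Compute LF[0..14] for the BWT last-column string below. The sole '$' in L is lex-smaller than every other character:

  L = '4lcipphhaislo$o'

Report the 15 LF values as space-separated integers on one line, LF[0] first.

Answer: 1 8 3 6 12 13 4 5 2 7 14 9 10 0 11

Derivation:
Char counts: '$':1, '4':1, 'a':1, 'c':1, 'h':2, 'i':2, 'l':2, 'o':2, 'p':2, 's':1
C (first-col start): C('$')=0, C('4')=1, C('a')=2, C('c')=3, C('h')=4, C('i')=6, C('l')=8, C('o')=10, C('p')=12, C('s')=14
L[0]='4': occ=0, LF[0]=C('4')+0=1+0=1
L[1]='l': occ=0, LF[1]=C('l')+0=8+0=8
L[2]='c': occ=0, LF[2]=C('c')+0=3+0=3
L[3]='i': occ=0, LF[3]=C('i')+0=6+0=6
L[4]='p': occ=0, LF[4]=C('p')+0=12+0=12
L[5]='p': occ=1, LF[5]=C('p')+1=12+1=13
L[6]='h': occ=0, LF[6]=C('h')+0=4+0=4
L[7]='h': occ=1, LF[7]=C('h')+1=4+1=5
L[8]='a': occ=0, LF[8]=C('a')+0=2+0=2
L[9]='i': occ=1, LF[9]=C('i')+1=6+1=7
L[10]='s': occ=0, LF[10]=C('s')+0=14+0=14
L[11]='l': occ=1, LF[11]=C('l')+1=8+1=9
L[12]='o': occ=0, LF[12]=C('o')+0=10+0=10
L[13]='$': occ=0, LF[13]=C('$')+0=0+0=0
L[14]='o': occ=1, LF[14]=C('o')+1=10+1=11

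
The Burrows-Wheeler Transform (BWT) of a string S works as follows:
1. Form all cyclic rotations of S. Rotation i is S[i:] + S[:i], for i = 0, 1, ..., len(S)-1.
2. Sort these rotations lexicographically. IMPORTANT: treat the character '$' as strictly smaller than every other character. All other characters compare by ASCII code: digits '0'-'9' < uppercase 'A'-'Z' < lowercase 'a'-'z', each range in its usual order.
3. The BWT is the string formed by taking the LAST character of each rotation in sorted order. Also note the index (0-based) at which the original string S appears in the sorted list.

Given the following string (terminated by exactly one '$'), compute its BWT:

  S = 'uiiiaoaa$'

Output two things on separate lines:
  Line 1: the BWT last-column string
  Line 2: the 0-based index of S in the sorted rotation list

Answer: aaoiiiua$
8

Derivation:
All 9 rotations (rotation i = S[i:]+S[:i]):
  rot[0] = uiiiaoaa$
  rot[1] = iiiaoaa$u
  rot[2] = iiaoaa$ui
  rot[3] = iaoaa$uii
  rot[4] = aoaa$uiii
  rot[5] = oaa$uiiia
  rot[6] = aa$uiiiao
  rot[7] = a$uiiiaoa
  rot[8] = $uiiiaoaa
Sorted (with $ < everything):
  sorted[0] = $uiiiaoaa  (last char: 'a')
  sorted[1] = a$uiiiaoa  (last char: 'a')
  sorted[2] = aa$uiiiao  (last char: 'o')
  sorted[3] = aoaa$uiii  (last char: 'i')
  sorted[4] = iaoaa$uii  (last char: 'i')
  sorted[5] = iiaoaa$ui  (last char: 'i')
  sorted[6] = iiiaoaa$u  (last char: 'u')
  sorted[7] = oaa$uiiia  (last char: 'a')
  sorted[8] = uiiiaoaa$  (last char: '$')
Last column: aaoiiiua$
Original string S is at sorted index 8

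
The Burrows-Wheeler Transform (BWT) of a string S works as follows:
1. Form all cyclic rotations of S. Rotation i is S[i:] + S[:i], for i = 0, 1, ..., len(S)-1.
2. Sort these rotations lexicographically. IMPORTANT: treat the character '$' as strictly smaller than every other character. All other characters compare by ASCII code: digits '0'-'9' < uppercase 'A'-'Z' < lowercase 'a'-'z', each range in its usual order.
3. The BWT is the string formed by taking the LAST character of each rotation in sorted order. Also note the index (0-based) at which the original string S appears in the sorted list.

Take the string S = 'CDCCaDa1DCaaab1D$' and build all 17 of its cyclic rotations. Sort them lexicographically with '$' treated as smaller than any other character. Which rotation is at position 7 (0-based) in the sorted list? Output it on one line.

All 17 rotations (rotation i = S[i:]+S[:i]):
  rot[0] = CDCCaDa1DCaaab1D$
  rot[1] = DCCaDa1DCaaab1D$C
  rot[2] = CCaDa1DCaaab1D$CD
  rot[3] = CaDa1DCaaab1D$CDC
  rot[4] = aDa1DCaaab1D$CDCC
  rot[5] = Da1DCaaab1D$CDCCa
  rot[6] = a1DCaaab1D$CDCCaD
  rot[7] = 1DCaaab1D$CDCCaDa
  rot[8] = DCaaab1D$CDCCaDa1
  rot[9] = Caaab1D$CDCCaDa1D
  rot[10] = aaab1D$CDCCaDa1DC
  rot[11] = aab1D$CDCCaDa1DCa
  rot[12] = ab1D$CDCCaDa1DCaa
  rot[13] = b1D$CDCCaDa1DCaaa
  rot[14] = 1D$CDCCaDa1DCaaab
  rot[15] = D$CDCCaDa1DCaaab1
  rot[16] = $CDCCaDa1DCaaab1D
Sorted (with $ < everything):
  sorted[0] = $CDCCaDa1DCaaab1D
  sorted[1] = 1D$CDCCaDa1DCaaab
  sorted[2] = 1DCaaab1D$CDCCaDa
  sorted[3] = CCaDa1DCaaab1D$CD
  sorted[4] = CDCCaDa1DCaaab1D$
  sorted[5] = CaDa1DCaaab1D$CDC
  sorted[6] = Caaab1D$CDCCaDa1D
  sorted[7] = D$CDCCaDa1DCaaab1
  sorted[8] = DCCaDa1DCaaab1D$C
  sorted[9] = DCaaab1D$CDCCaDa1
  sorted[10] = Da1DCaaab1D$CDCCa
  sorted[11] = a1DCaaab1D$CDCCaD
  sorted[12] = aDa1DCaaab1D$CDCC
  sorted[13] = aaab1D$CDCCaDa1DC
  sorted[14] = aab1D$CDCCaDa1DCa
  sorted[15] = ab1D$CDCCaDa1DCaa
  sorted[16] = b1D$CDCCaDa1DCaaa
sorted[7] = D$CDCCaDa1DCaaab1

Answer: D$CDCCaDa1DCaaab1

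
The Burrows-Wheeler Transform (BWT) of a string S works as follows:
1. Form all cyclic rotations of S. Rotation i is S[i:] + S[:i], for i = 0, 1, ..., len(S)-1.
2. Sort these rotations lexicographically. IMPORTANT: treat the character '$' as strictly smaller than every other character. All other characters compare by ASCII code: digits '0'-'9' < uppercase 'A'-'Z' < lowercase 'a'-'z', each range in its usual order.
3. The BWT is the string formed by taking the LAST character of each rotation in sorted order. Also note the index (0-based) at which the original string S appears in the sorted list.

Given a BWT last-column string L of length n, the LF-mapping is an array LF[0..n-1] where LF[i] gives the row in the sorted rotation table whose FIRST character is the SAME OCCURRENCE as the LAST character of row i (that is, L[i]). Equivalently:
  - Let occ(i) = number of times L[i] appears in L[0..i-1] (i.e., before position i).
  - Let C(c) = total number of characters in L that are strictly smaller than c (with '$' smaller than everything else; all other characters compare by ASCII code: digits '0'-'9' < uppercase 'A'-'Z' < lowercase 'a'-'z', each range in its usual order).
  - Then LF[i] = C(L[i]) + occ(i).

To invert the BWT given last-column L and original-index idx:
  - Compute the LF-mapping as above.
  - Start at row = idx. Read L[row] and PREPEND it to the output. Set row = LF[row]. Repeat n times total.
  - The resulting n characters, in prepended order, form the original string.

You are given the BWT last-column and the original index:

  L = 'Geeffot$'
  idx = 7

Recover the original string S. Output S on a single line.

Answer: toffeeG$

Derivation:
LF mapping: 1 2 3 4 5 6 7 0
Walk LF starting at row 7, prepending L[row]:
  step 1: row=7, L[7]='$', prepend. Next row=LF[7]=0
  step 2: row=0, L[0]='G', prepend. Next row=LF[0]=1
  step 3: row=1, L[1]='e', prepend. Next row=LF[1]=2
  step 4: row=2, L[2]='e', prepend. Next row=LF[2]=3
  step 5: row=3, L[3]='f', prepend. Next row=LF[3]=4
  step 6: row=4, L[4]='f', prepend. Next row=LF[4]=5
  step 7: row=5, L[5]='o', prepend. Next row=LF[5]=6
  step 8: row=6, L[6]='t', prepend. Next row=LF[6]=7
Reversed output: toffeeG$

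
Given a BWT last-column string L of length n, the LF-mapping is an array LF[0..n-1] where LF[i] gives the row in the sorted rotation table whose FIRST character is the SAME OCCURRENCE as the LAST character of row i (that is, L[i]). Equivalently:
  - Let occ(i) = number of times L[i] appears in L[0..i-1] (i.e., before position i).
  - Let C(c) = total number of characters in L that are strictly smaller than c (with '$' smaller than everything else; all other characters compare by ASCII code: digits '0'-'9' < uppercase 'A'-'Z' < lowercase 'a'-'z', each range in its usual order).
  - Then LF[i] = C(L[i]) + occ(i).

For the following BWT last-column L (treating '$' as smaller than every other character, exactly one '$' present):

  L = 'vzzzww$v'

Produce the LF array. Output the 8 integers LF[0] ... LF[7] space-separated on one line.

Char counts: '$':1, 'v':2, 'w':2, 'z':3
C (first-col start): C('$')=0, C('v')=1, C('w')=3, C('z')=5
L[0]='v': occ=0, LF[0]=C('v')+0=1+0=1
L[1]='z': occ=0, LF[1]=C('z')+0=5+0=5
L[2]='z': occ=1, LF[2]=C('z')+1=5+1=6
L[3]='z': occ=2, LF[3]=C('z')+2=5+2=7
L[4]='w': occ=0, LF[4]=C('w')+0=3+0=3
L[5]='w': occ=1, LF[5]=C('w')+1=3+1=4
L[6]='$': occ=0, LF[6]=C('$')+0=0+0=0
L[7]='v': occ=1, LF[7]=C('v')+1=1+1=2

Answer: 1 5 6 7 3 4 0 2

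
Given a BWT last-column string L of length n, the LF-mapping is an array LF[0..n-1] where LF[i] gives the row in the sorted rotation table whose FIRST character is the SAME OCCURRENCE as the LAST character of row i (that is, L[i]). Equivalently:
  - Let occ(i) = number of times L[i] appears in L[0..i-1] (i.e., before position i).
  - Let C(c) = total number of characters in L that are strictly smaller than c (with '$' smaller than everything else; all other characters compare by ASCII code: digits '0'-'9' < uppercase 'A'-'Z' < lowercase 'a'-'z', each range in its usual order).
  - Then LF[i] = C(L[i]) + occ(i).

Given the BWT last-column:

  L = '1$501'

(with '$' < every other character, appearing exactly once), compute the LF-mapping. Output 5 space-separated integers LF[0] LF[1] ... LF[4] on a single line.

Char counts: '$':1, '0':1, '1':2, '5':1
C (first-col start): C('$')=0, C('0')=1, C('1')=2, C('5')=4
L[0]='1': occ=0, LF[0]=C('1')+0=2+0=2
L[1]='$': occ=0, LF[1]=C('$')+0=0+0=0
L[2]='5': occ=0, LF[2]=C('5')+0=4+0=4
L[3]='0': occ=0, LF[3]=C('0')+0=1+0=1
L[4]='1': occ=1, LF[4]=C('1')+1=2+1=3

Answer: 2 0 4 1 3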